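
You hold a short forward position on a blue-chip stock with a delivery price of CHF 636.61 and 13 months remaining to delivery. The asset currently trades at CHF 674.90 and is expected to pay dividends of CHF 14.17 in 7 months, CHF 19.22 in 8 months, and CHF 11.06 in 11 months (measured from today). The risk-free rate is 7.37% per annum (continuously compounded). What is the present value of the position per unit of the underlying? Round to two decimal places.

-CHF 44.93

PV(remaining dividends) I = 14.17·e^(−0.0737·7/12) + 19.22·e^(−0.0737·8/12) + 11.06·e^(−0.0737·11/12) = 42.2097
Current forward F = (S − I)·e^(rT) = (674.90 − 42.2097)·e^(0.0737·13/12) = 632.6903 × 1.083116 = 685.2770
Value (long) = (F − K)·e^(−rT) = (685.2770 − 636.61) × 0.923263 = 44.9324
Short position value = −(long value) = -CHF 44.93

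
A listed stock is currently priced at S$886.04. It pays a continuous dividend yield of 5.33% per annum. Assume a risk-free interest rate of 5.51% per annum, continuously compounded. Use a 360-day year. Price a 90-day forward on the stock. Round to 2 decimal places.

S$886.44

F = S·e^((r − q)T) = 886.04 · e^((0.0551 − 0.0533) × 90/360)
= 886.04 · e^0.000450 = 886.04 × 1.000450
F = S$886.44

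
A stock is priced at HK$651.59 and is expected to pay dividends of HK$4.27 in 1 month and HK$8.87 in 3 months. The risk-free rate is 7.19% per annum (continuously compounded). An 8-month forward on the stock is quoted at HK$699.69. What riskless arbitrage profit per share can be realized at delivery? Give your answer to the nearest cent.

HK$29.70 per share

PV(dividends) I = 4.27·e^(−0.0719·1/12) + 8.87·e^(−0.0719·3/12) = 12.9565
Fair forward F* = (S − I)·e^(rT) = (651.59 − 12.9565)·e^0.047933 = 638.6335 × 1.049100 = 669.9904
Market HK$699.69 > fair 669.9904: forward overpriced → cash-and-carry (borrow at r, buy the stock and collect the dividends, short the forward).
Profit at T = |F_mkt − F*| = |699.69 − 669.9904| = HK$29.70 per share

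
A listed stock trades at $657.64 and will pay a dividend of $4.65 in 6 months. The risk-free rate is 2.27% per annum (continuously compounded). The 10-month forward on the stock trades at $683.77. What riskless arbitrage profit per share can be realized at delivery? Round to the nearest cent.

$18.26 per share

PV(dividends) I = 4.65·e^(−0.0227·6/12) = 4.5975
Fair forward F* = (S − I)·e^(rT) = (657.64 − 4.5975)·e^0.018917 = 653.0425 × 1.019097 = 665.5137
Market $683.77 > fair 665.5137: forward overpriced → cash-and-carry (borrow at r, buy the stock and collect the dividends, short the forward).
Profit at T = |F_mkt − F*| = |683.77 − 665.5137| = $18.26 per share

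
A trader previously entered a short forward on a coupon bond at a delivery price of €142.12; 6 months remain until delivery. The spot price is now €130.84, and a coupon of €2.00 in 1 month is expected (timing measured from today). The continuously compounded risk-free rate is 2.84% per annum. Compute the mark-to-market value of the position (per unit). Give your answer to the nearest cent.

€11.27

PV(remaining coupons) I = 2.00·e^(−0.0284·1/12) = 1.9953
Current forward F = (S − I)·e^(rT) = (130.84 − 1.9953)·e^(0.0284·6/12) = 128.8447 × 1.014301 = 130.6873
Value (long) = (F − K)·e^(−rT) = (130.6873 − 142.12) × 0.985900 = -11.2715
Short position value = −(long value) = €11.27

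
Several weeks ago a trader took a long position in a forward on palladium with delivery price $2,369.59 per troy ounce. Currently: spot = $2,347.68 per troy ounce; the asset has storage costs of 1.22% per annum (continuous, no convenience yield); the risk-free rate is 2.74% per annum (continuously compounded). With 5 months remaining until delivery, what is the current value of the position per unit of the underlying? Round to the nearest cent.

$16.95 per troy ounce

Current fair forward for the remaining 5 months: F = S·e^((r + u)·T), (r + u) = 0.0274 + 0.0122 = 0.0396
F = 2347.68 · e^(0.0396 × 5/12) = 2347.68 × 1.01663688 = 2386.7381
Value of long forward = (F − K)·e^(−rT) = (2386.7381 − 2369.59) · e^(−0.0274·5/12)
= 17.1481 × 0.98864826 = 16.95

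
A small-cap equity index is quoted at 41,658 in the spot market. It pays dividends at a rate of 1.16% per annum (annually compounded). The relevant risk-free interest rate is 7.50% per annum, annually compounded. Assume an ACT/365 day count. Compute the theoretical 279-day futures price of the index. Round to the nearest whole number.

F = S · (1+r)^T / (1+q)^T
= 41658 × 1.056837 / 1.008855 = 41658 × 1.047561
F = 43,639

43,639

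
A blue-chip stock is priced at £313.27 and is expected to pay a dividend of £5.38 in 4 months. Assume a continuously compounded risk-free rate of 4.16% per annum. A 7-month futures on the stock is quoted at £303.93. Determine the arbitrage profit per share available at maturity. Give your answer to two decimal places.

£11.60 per share

PV(dividends) I = 5.38·e^(−0.0416·4/12) = 5.3059
Fair futures F* = (S − I)·e^(rT) = (313.27 − 5.3059)·e^0.024267 = 307.9641 × 1.024564 = 315.5289
Market £303.93 < fair 315.5289: forward underpriced → reverse cash-and-carry (short the stock, invest proceeds at r, pay the dividends, go long the forward).
Profit at T = |F_mkt − F*| = |303.93 − 315.5289| = £11.60 per share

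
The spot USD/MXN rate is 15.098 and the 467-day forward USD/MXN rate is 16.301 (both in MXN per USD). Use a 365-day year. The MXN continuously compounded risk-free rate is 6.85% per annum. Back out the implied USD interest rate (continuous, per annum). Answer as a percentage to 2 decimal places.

0.86%

F = S·e^((r_MXN − r_USD)T) ⇒ r_USD = r_MXN − ln(F/S)/T
ln(16.301/15.098) = 0.076664; /(467/365) = 0.059919
r_USD = 0.0685 − 0.059919 = 0.008581
r_USD = 0.86%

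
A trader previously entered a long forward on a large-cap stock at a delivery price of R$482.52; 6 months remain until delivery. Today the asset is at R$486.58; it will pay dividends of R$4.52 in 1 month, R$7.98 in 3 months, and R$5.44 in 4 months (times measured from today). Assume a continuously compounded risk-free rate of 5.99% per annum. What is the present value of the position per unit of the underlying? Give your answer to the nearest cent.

R$0.61

PV(remaining dividends) I = 4.52·e^(−0.0599·1/12) + 7.98·e^(−0.0599·3/12) + 5.44·e^(−0.0599·4/12) = 17.6913
Current forward F = (S − I)·e^(rT) = (486.58 − 17.6913)·e^(0.0599·6/12) = 468.8887 × 1.030403 = 483.1443
Value (long) = (F − K)·e^(−rT) = (483.1443 − 482.52) × 0.970494 = 0.6059
Value = R$0.61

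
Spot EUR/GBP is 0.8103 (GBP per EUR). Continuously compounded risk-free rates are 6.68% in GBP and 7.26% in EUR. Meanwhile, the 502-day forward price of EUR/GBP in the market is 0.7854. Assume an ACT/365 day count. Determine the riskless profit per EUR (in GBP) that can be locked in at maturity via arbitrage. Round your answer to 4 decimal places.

0.0185 per EUR (in GBP)

Fair forward: F* = S·e^(carry·T), with carry = (r_GBP − r_EUR) = 0.0668 − 0.0726 = -0.0058
F* = 0.8103 · e^(-0.0058 × 502/365) = 0.8103 · e^-0.007977 = 0.8103 × 0.992055 = 0.8039
Market 0.7854 < fair 0.8039: forward underpriced → reverse cash-and-carry (short spot, go long the forward).
At maturity, profit = |F_mkt − F*| = |0.7854 − 0.8039| = 0.0185 per EUR (in GBP)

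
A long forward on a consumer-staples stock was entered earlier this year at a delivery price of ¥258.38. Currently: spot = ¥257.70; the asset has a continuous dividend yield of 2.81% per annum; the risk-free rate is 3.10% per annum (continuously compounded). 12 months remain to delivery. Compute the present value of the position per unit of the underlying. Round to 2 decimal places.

Current fair forward for the remaining 12 months: F = S·e^((r − q)·T), (r − q) = 0.0310 − 0.0281 = 0.0029
F = 257.70 · e^(0.0029 × 12/12) = 257.70 × 1.002904 = 258.4484
Value of long forward = (F − K)·e^(−rT) = (258.4484 − 258.38) · e^(−0.0310·12/12)
= 0.0684 × 0.969476 = 0.07

¥0.07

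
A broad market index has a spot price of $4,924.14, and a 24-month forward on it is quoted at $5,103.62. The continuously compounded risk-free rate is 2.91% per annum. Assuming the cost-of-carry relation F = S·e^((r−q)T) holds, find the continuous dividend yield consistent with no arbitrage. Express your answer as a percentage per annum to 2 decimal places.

From F = S·e^((r−q)T): (r − q) = ln(F/S)/T
ln(5103.62/4924.14) = ln(1.036449) = 0.035800
(r − q) = 0.035800 / (24/12) = 0.017900
q = r − ln(F/S)/T = 0.0291 − 0.017900 = 0.011200
q = 1.12%

1.12%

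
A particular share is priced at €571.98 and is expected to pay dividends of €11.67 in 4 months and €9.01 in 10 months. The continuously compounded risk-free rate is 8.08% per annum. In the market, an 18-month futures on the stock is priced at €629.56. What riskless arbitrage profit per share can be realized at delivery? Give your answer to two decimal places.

€6.21 per share

PV(dividends) I = 11.67·e^(−0.0808·4/12) + 9.01·e^(−0.0808·10/12) = 19.7832
Fair futures F* = (S − I)·e^(rT) = (571.98 − 19.7832)·e^0.121200 = 552.1968 × 1.128851 = 623.3479
Market €629.56 > fair 623.3479: forward overpriced → cash-and-carry (borrow at r, buy the stock and collect the dividends, short the forward).
Profit at T = |F_mkt − F*| = |629.56 − 623.3479| = €6.21 per share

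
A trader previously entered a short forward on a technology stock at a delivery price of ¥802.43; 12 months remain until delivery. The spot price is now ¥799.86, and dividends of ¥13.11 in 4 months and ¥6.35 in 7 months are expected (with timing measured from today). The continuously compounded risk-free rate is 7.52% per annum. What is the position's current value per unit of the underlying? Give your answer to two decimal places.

-¥36.70

PV(remaining dividends) I = 13.11·e^(−0.0752·4/12) + 6.35·e^(−0.0752·7/12) = 18.8629
Current forward F = (S − I)·e^(rT) = (799.86 − 18.8629)·e^(0.0752·12/12) = 780.9971 × 1.078100 = 841.9930
Value (long) = (F − K)·e^(−rT) = (841.9930 − 802.43) × 0.927558 = 36.6970
Short position value = −(long value) = -¥36.70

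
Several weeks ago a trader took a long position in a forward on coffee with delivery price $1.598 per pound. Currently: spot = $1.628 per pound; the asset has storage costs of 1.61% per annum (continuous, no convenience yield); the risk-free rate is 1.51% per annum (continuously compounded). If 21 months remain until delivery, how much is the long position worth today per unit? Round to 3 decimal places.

Current fair forward for the remaining 21 months: F = S·e^((r + u)·T), (r + u) = 0.0151 + 0.0161 = 0.0312
F = 1.628 · e^(0.0312 × 21/12) = 1.628 × 1.056118 = 1.7194
Value of long forward = (F − K)·e^(−rT) = (1.7194 − 1.598) · e^(−0.0151·21/12)
= 0.1214 × 0.973921 = 0.118

$0.118 per pound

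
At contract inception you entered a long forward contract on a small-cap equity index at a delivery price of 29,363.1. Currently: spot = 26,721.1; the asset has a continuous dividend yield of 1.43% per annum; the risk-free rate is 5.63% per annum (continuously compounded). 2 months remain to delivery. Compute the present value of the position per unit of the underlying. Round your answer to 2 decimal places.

-2431.37

Current fair forward for the remaining 2 months: F = S·e^((r − q)·T), (r − q) = 0.0563 − 0.0143 = 0.0420
F = 26721.1 · e^(0.0420 × 2/12) = 26721.1 × 1.00702456 = 26908.8040
Value of long forward = (F − K)·e^(−rT) = (26908.8040 − 29363.1) · e^(−0.0563·2/12)
= -2454.2960 × 0.99066055 = -2431.37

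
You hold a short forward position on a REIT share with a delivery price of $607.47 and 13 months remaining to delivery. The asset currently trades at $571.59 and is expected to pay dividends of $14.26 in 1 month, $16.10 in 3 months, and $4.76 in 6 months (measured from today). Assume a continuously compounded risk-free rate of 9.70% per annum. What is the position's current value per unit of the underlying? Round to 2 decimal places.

PV(remaining dividends) I = 14.26·e^(−0.0970·1/12) + 16.10·e^(−0.0970·3/12) + 4.76·e^(−0.0970·6/12) = 34.3941
Current forward F = (S − I)·e^(rT) = (571.59 − 34.3941)·e^(0.0970·13/12) = 537.1959 × 1.110803 = 596.7188
Value (long) = (F − K)·e^(−rT) = (596.7188 − 607.47) × 0.900249 = -9.6788
Short position value = −(long value) = $9.68

$9.68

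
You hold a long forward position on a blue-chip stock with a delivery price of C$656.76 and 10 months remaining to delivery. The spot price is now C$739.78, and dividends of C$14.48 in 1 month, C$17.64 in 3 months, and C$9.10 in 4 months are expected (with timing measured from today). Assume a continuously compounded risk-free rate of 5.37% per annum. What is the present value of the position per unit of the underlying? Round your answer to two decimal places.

PV(remaining dividends) I = 14.48·e^(−0.0537·1/12) + 17.64·e^(−0.0537·3/12) + 9.10·e^(−0.0537·4/12) = 40.7587
Current forward F = (S − I)·e^(rT) = (739.78 − 40.7587)·e^(0.0537·10/12) = 699.0213 × 1.045766 = 731.0127
Value (long) = (F − K)·e^(−rT) = (731.0127 − 656.76) × 0.956237 = 71.0032
Value = C$71.00

C$71.00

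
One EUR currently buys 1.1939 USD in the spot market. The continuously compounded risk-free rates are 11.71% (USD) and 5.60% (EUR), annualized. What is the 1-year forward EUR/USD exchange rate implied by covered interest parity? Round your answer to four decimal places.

F = S·e^((r_USD − r_EUR)T) = 1.1939 · e^((0.1171 − 0.0560) × 1)
= 1.1939 · e^0.061100 = 1.1939 × 1.063005
F = 1.2691 USD per EUR

1.2691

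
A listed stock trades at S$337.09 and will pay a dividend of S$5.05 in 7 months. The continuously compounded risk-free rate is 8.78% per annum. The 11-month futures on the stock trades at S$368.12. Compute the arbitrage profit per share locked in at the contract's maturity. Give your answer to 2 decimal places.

S$7.98 per share

PV(dividends) I = 5.05·e^(−0.0878·7/12) = 4.7979
Fair futures F* = (S − I)·e^(rT) = (337.09 − 4.7979)·e^0.080483 = 332.2921 × 1.083810 = 360.1415
Market S$368.12 > fair 360.1415: forward overpriced → cash-and-carry (borrow at r, buy the stock and collect the dividends, short the forward).
Profit at T = |F_mkt − F*| = |368.12 − 360.1415| = S$7.98 per share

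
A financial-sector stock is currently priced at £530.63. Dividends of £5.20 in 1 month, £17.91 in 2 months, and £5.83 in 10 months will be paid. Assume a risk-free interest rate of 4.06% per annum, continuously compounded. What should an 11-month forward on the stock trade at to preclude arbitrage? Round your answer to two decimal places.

£521.06

PV(dividends) I = 5.20·e^(−0.0406·1/12) + 17.91·e^(−0.0406·2/12) + 5.83·e^(−0.0406·10/12)
I = 5.1824 + 17.7892 + 5.6361 = 28.6077
F = (S − I)·e^(rT) = (530.63 − 28.6077) · e^(0.0406·11/12)
= 502.0223 · e^0.037217 = 502.0223 × 1.037918 = £521.06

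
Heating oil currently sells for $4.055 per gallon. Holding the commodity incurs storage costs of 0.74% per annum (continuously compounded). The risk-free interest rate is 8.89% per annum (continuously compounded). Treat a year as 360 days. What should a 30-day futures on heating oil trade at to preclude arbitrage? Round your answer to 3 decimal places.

$4.088 per gallon

Net carry = r + u − y = 0.0889 + 0.0074 − 0.0000 = 0.0963
F = S·e^((r+u−y)T) = 4.055 · e^(0.0963 × 30/360) = 4.055 · e^0.008025
= 4.055 × 1.008057 = $4.088 per gallon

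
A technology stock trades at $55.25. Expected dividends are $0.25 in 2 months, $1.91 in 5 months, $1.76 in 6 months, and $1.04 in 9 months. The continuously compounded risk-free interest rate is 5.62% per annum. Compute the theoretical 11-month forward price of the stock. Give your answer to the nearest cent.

PV(dividends) I = 0.25·e^(−0.0562·2/12) + 1.91·e^(−0.0562·5/12) + 1.76·e^(−0.0562·6/12) + 1.04·e^(−0.0562·9/12)
I = 0.2477 + 1.8658 + 1.7112 + 0.9971 = 4.8218
F = (S − I)·e^(rT) = (55.25 − 4.8218) · e^(0.0562·11/12)
= 50.4282 · e^0.051517 = 50.4282 × 1.052867 = $53.09

$53.09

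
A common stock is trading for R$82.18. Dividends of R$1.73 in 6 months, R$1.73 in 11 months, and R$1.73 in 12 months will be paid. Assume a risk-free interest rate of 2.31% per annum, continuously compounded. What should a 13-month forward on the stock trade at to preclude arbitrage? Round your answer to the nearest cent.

PV(dividends) I = 1.73·e^(−0.0231·6/12) + 1.73·e^(−0.0231·11/12) + 1.73·e^(−0.0231·12/12)
I = 1.7101 + 1.6938 + 1.6905 = 5.0944
F = (S − I)·e^(rT) = (82.18 − 5.0944) · e^(0.0231·13/12)
= 77.0856 · e^0.025025 = 77.0856 × 1.025341 = R$79.04

R$79.04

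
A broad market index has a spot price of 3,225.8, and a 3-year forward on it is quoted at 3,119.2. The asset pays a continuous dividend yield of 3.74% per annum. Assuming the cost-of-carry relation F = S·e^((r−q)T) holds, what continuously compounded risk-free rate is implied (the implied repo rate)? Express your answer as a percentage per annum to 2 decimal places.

2.62%

From F = S·e^((r−q)T): (r − q) = ln(F/S)/T
ln(3119.2/3225.8) = ln(0.966954) = -0.033604
(r − q) = -0.033604 / (3) = -0.011201
r = ln(F/S)/T + q = -0.011201 + 0.0374 = 0.026199
r = 2.62%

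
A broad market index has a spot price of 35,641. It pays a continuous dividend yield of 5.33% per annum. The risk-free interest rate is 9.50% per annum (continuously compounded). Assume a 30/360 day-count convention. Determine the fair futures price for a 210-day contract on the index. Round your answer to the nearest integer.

F = S·e^((r − q)T) = 35641 · e^((0.0950 − 0.0533) × 210/360)
= 35641 · e^0.024325 = 35641 × 1.024623
F = 36,519

36,519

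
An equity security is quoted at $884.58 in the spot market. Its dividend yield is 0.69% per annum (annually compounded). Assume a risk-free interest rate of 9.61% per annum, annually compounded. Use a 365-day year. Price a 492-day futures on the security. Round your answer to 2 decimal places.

F = S · (1+r)^T / (1+q)^T
= 884.58 × 1.131660 / 1.009312 = 884.58 × 1.121219
F = $991.81

$991.81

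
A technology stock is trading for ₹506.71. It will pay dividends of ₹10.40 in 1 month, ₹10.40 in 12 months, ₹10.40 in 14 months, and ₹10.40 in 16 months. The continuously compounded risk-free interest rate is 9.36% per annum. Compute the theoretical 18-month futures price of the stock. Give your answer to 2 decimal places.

PV(dividends) I = 10.40·e^(−0.0936·1/12) + 10.40·e^(−0.0936·12/12) + 10.40·e^(−0.0936·14/12) + 10.40·e^(−0.0936·16/12)
I = 10.3192 + 9.4707 + 9.3241 + 9.1798 = 38.2938
F = (S − I)·e^(rT) = (506.71 − 38.2938) · e^(0.0936·18/12)
= 468.4162 · e^0.140400 = 468.4162 × 1.150734 = ₹539.02

₹539.02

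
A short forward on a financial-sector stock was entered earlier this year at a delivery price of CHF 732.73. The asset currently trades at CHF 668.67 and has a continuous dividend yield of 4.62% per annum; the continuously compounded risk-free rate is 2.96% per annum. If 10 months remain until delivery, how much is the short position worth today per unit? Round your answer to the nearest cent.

Current fair forward for the remaining 10 months: F = S·e^((r − q)·T), (r − q) = 0.0296 − 0.0462 = -0.0166
F = 668.67 · e^(-0.0166 × 10/12) = 668.67 × 0.986262 = 659.4838
Value of long forward = (F − K)·e^(−rT) = (659.4838 − 732.73) · e^(−0.0296·10/12)
= -73.2462 × 0.975635 = -71.46
Short position value = −(long value) = CHF 71.46

CHF 71.46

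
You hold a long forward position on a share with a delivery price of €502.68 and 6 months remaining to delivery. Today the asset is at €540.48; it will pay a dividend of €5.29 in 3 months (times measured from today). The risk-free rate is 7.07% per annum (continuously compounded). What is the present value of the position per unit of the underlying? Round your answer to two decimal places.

PV(remaining dividends) I = 5.29·e^(−0.0707·3/12) = 5.1973
Current forward F = (S − I)·e^(rT) = (540.48 − 5.1973)·e^(0.0707·6/12) = 535.2827 × 1.035982 = 554.5432
Value (long) = (F − K)·e^(−rT) = (554.5432 − 502.68) × 0.965268 = 50.0619
Value = €50.06

€50.06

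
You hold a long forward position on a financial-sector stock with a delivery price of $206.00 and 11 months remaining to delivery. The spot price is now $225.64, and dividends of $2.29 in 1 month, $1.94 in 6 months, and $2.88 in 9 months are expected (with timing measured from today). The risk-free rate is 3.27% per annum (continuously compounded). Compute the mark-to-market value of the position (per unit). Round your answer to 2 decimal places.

$18.72

PV(remaining dividends) I = 2.29·e^(−0.0327·1/12) + 1.94·e^(−0.0327·6/12) + 2.88·e^(−0.0327·9/12) = 7.0025
Current forward F = (S − I)·e^(rT) = (225.64 − 7.0025)·e^(0.0327·11/12) = 218.6375 × 1.030429 = 225.2904
Value (long) = (F − K)·e^(−rT) = (225.2904 − 206.00) × 0.970470 = 18.7208
Value = $18.72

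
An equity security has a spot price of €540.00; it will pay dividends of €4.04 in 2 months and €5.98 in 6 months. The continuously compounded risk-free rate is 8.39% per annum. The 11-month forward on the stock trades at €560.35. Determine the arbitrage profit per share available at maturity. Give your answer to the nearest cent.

€12.32 per share

PV(dividends) I = 4.04·e^(−0.0839·2/12) + 5.98·e^(−0.0839·6/12) = 9.7182
Fair forward F* = (S − I)·e^(rT) = (540.00 − 9.7182)·e^0.076908 = 530.2818 × 1.079943 = 572.6741
Market €560.35 < fair 572.6741: forward underpriced → reverse cash-and-carry (short the stock, invest proceeds at r, pay the dividends, go long the forward).
Profit at T = |F_mkt − F*| = |560.35 − 572.6741| = €12.32 per share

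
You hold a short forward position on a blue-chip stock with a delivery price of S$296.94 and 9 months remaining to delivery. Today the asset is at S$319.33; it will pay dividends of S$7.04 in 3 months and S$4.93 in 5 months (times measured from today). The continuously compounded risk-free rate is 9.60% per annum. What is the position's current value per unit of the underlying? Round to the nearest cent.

PV(remaining dividends) I = 7.04·e^(−0.0960·3/12) + 4.93·e^(−0.0960·5/12) = 11.6097
Current forward F = (S − I)·e^(rT) = (319.33 − 11.6097)·e^(0.0960·9/12) = 307.7203 × 1.074655 = 330.6932
Value (long) = (F − K)·e^(−rT) = (330.6932 − 296.94) × 0.930531 = 31.4084
Short position value = −(long value) = -S$31.41

-S$31.41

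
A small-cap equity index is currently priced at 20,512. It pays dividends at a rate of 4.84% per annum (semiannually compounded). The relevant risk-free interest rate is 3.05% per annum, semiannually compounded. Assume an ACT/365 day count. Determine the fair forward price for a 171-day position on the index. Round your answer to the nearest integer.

20,344

F = S · (1+r/2)^(2T) / (1+q/2)^(2T)
= 20512 × 1.014282 / 1.022658 = 20512 × 0.991810
F = 20,344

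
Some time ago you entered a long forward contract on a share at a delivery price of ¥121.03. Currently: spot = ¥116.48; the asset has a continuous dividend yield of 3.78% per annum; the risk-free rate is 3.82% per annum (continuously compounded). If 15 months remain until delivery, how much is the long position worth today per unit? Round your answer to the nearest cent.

Current fair forward for the remaining 15 months: F = S·e^((r − q)·T), (r − q) = 0.0382 − 0.0378 = 0.0004
F = 116.48 · e^(0.0004 × 15/12) = 116.48 × 1.000500 = 116.5382
Value of long forward = (F − K)·e^(−rT) = (116.5382 − 121.03) · e^(−0.0382·15/12)
= -4.4918 × 0.953372 = -4.28

-¥4.28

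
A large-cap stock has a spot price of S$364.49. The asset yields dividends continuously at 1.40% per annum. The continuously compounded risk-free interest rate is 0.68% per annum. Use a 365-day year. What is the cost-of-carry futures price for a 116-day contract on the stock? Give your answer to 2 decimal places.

S$363.66

F = S·e^((r − q)T) = 364.49 · e^((0.0068 − 0.0140) × 116/365)
= 364.49 · e^-0.002288 = 364.49 × 0.997715
F = S$363.66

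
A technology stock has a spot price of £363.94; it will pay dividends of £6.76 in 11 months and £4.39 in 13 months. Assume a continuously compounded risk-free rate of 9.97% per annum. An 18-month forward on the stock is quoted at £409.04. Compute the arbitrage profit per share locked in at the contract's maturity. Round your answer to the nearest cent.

PV(dividends) I = 6.76·e^(−0.0997·11/12) + 4.39·e^(−0.0997·13/12) = 10.1101
Fair forward F* = (S − I)·e^(rT) = (363.94 − 10.1101)·e^0.149550 = 353.8299 × 1.161312 = 410.9069
Market £409.04 < fair 410.9069: forward underpriced → reverse cash-and-carry (short the stock, invest proceeds at r, pay the dividends, go long the forward).
Profit at T = |F_mkt − F*| = |409.04 − 410.9069| = £1.87 per share

£1.87 per share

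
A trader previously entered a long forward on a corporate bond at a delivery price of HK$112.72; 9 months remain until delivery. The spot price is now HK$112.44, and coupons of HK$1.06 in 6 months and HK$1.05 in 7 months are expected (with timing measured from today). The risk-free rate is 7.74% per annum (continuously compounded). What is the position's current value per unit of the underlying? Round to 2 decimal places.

HK$4.05

PV(remaining coupons) I = 1.06·e^(−0.0774·6/12) + 1.05·e^(−0.0774·7/12) = 2.0234
Current forward F = (S − I)·e^(rT) = (112.44 − 2.0234)·e^(0.0774·9/12) = 110.4166 × 1.059768 = 117.0160
Value (long) = (F − K)·e^(−rT) = (117.0160 − 112.72) × 0.943603 = 4.0537
Value = HK$4.05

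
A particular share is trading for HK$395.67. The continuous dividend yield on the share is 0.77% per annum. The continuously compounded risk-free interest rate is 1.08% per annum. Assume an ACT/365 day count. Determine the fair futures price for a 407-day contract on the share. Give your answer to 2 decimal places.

HK$397.04

F = S·e^((r − q)T) = 395.67 · e^((0.0108 − 0.0077) × 407/365)
= 395.67 · e^0.003457 = 395.67 × 1.003463
F = HK$397.04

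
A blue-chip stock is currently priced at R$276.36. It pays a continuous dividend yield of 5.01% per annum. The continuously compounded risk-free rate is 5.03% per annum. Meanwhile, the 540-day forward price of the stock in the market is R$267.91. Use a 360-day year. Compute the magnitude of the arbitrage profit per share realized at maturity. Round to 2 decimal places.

R$8.53 per share

Fair forward: F* = S·e^(carry·T), with carry = (r − q) = 0.0503 − 0.0501 = 0.0002
F* = 276.36 · e^(0.0002 × 540/360) = 276.36 · e^0.000300 = 276.36 × 1.000300 = R$276.4429
Market R$267.91 < fair R$276.4429: forward underpriced → reverse cash-and-carry (short spot, go long the forward).
At maturity, profit = |F_mkt − F*| = |267.91 − 276.4429| = R$8.53 per share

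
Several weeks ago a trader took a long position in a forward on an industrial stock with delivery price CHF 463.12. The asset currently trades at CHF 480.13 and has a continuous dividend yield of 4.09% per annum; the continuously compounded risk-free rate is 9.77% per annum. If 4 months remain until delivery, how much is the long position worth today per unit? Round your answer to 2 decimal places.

Current fair forward for the remaining 4 months: F = S·e^((r − q)·T), (r − q) = 0.0977 − 0.0409 = 0.0568
F = 480.13 · e^(0.0568 × 4/12) = 480.13 × 1.019114 = 489.3072
Value of long forward = (F − K)·e^(−rT) = (489.3072 − 463.12) · e^(−0.0977·4/12)
= 26.1872 × 0.967958 = 25.35

CHF 25.35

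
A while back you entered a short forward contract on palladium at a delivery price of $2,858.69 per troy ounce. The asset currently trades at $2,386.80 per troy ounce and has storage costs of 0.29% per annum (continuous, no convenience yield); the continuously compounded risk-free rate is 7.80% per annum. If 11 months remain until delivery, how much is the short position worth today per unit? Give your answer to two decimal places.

Current fair forward for the remaining 11 months: F = S·e^((r + u)·T), (r + u) = 0.0780 + 0.0029 = 0.0809
F = 2386.80 · e^(0.0809 × 11/12) = 2386.80 × 1.07697731 = 2570.5294
Value of long forward = (F − K)·e^(−rT) = (2570.5294 − 2858.69) · e^(−0.0780·11/12)
= -288.1606 × 0.93099628 = -268.28
Short position value = −(long value) = $268.28

$268.28 per troy ounce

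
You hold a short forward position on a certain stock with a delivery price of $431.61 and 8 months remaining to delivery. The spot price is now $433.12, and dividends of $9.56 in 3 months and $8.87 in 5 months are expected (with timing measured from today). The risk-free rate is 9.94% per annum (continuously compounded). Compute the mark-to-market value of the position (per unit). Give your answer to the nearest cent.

-$11.35

PV(remaining dividends) I = 9.56·e^(−0.0994·3/12) + 8.87·e^(−0.0994·5/12) = 17.8355
Current forward F = (S − I)·e^(rT) = (433.12 − 17.8355)·e^(0.0994·8/12) = 415.2845 × 1.068512 = 443.7365
Value (long) = (F − K)·e^(−rT) = (443.7365 − 431.61) × 0.935881 = 11.3490
Short position value = −(long value) = -$11.35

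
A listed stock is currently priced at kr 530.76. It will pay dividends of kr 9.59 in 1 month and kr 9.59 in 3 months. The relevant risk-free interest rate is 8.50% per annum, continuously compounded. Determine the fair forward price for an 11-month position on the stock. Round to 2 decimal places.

PV(dividends) I = 9.59·e^(−0.0850·1/12) + 9.59·e^(−0.0850·3/12)
I = 9.5223 + 9.3884 = 18.9107
F = (S − I)·e^(rT) = (530.76 − 18.9107) · e^(0.0850·11/12)
= 511.8493 · e^0.077917 = 511.8493 × 1.081033 = kr 553.33

kr 553.33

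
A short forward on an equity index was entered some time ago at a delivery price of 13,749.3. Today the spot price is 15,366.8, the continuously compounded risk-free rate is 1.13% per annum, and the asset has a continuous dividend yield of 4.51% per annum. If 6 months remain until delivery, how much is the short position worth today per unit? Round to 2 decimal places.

Current fair forward for the remaining 6 months: F = S·e^((r − q)·T), (r − q) = 0.0113 − 0.0451 = -0.0338
F = 15366.8 · e^(-0.0338 × 6/12) = 15366.8 × 0.98324200 = 15109.2832
Value of long forward = (F − K)·e^(−rT) = (15109.2832 − 13749.3) · e^(−0.0113·6/12)
= 1359.9832 × 0.99436593 = 1352.32
Short position value = −(long value) = -1352.32

-1352.32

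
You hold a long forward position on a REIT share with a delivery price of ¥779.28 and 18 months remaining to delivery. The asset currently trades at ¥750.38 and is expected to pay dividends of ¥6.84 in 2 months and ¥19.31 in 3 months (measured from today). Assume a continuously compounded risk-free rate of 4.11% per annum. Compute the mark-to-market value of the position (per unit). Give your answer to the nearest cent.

-¥8.21

PV(remaining dividends) I = 6.84·e^(−0.0411·2/12) + 19.31·e^(−0.0411·3/12) = 25.9059
Current forward F = (S − I)·e^(rT) = (750.38 − 25.9059)·e^(0.0411·18/12) = 724.4741 × 1.063590 = 770.5434
Value (long) = (F − K)·e^(−rT) = (770.5434 − 779.28) × 0.940212 = -8.2143
Value = -¥8.21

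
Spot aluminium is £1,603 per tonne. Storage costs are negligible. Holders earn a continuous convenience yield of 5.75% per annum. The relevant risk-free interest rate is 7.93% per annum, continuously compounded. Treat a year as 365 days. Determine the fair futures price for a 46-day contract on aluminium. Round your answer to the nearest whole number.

£1,607 per tonne

Net carry = r + u − y = 0.0793 + 0.0000 − 0.0575 = 0.0218
F = S·e^((r+u−y)T) = 1603 · e^(0.0218 × 46/365) = 1603 · e^0.002747
= 1603 × 1.002751 = £1,607 per tonne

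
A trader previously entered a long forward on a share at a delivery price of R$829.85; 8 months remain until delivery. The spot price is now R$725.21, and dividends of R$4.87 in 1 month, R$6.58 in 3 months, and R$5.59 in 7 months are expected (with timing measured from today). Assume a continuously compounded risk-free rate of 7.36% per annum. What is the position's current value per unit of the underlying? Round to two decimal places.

-R$81.56

PV(remaining dividends) I = 4.87·e^(−0.0736·1/12) + 6.58·e^(−0.0736·3/12) + 5.59·e^(−0.0736·7/12) = 16.6553
Current forward F = (S − I)·e^(rT) = (725.21 − 16.6553)·e^(0.0736·8/12) = 708.5547 × 1.050290 = 744.1879
Value (long) = (F − K)·e^(−rT) = (744.1879 − 829.85) × 0.952118 = -81.5604
Value = -R$81.56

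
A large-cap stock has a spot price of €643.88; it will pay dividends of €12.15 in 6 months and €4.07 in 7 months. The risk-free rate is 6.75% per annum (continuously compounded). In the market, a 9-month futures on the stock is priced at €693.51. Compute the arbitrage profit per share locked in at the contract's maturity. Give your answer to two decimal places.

€32.67 per share

PV(dividends) I = 12.15·e^(−0.0675·6/12) + 4.07·e^(−0.0675·7/12) = 15.6596
Fair futures F* = (S − I)·e^(rT) = (643.88 − 15.6596)·e^0.050625 = 628.2204 × 1.051928 = 660.8426
Market €693.51 > fair 660.8426: forward overpriced → cash-and-carry (borrow at r, buy the stock and collect the dividends, short the forward).
Profit at T = |F_mkt − F*| = |693.51 − 660.8426| = €32.67 per share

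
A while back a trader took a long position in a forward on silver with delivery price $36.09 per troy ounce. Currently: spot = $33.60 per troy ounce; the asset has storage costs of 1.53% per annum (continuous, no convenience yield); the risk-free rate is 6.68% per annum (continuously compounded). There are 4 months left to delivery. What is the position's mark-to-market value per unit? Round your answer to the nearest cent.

Current fair forward for the remaining 4 months: F = S·e^((r + u)·T), (r + u) = 0.0668 + 0.0153 = 0.0821
F = 33.60 · e^(0.0821 × 4/12) = 33.60 × 1.027745 = 34.5322
Value of long forward = (F − K)·e^(−rT) = (34.5322 − 36.09) · e^(−0.0668·4/12)
= -1.5578 × 0.977979 = -1.52

-$1.52 per troy ounce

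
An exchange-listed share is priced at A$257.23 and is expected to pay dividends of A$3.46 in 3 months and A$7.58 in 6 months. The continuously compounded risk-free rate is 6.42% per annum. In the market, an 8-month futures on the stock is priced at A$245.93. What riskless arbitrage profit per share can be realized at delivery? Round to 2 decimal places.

PV(dividends) I = 3.46·e^(−0.0642·3/12) + 7.58·e^(−0.0642·6/12) = 10.7455
Fair futures F* = (S − I)·e^(rT) = (257.23 − 10.7455)·e^0.042800 = 246.4845 × 1.043729 = 257.2630
Market A$245.93 < fair 257.2630: forward underpriced → reverse cash-and-carry (short the stock, invest proceeds at r, pay the dividends, go long the forward).
Profit at T = |F_mkt − F*| = |245.93 − 257.2630| = A$11.33 per share

A$11.33 per share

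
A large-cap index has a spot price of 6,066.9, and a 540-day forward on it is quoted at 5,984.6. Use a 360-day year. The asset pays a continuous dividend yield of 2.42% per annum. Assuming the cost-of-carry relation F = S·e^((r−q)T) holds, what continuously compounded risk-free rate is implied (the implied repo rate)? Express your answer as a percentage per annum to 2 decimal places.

From F = S·e^((r−q)T): (r − q) = ln(F/S)/T
ln(5984.6/6066.9) = ln(0.986435) = -0.013658
(r − q) = -0.013658 / (540/360) = -0.009105
r = ln(F/S)/T + q = -0.009105 + 0.0242 = 0.015095
r = 1.51%

1.51%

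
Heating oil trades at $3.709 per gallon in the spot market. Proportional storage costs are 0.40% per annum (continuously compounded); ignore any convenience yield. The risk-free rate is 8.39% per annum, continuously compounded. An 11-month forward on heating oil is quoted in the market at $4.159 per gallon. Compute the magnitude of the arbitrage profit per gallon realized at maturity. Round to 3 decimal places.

Fair forward: F* = S·e^(carry·T), with carry = (r + u) = 0.0839 + 0.0040 = 0.0879
F* = 3.709 · e^(0.0879 × 11/12) = 3.709 · e^0.080575 = 3.709 × 1.083910 = $4.0202
Market $4.159 > fair $4.0202: forward overpriced → cash-and-carry (buy spot, short the forward).
At maturity, profit = |F_mkt − F*| = |4.159 − 4.0202| = $0.139 per gallon

$0.139 per gallon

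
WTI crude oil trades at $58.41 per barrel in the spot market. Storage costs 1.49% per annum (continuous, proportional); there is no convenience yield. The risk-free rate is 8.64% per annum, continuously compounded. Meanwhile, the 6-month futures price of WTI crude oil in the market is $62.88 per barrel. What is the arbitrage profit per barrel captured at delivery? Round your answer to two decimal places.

Fair futures: F* = S·e^(carry·T), with carry = (r + u) = 0.0864 + 0.0149 = 0.1013
F* = 58.41 · e^(0.1013 × 6/12) = 58.41 · e^0.050650 = 58.41 × 1.051955 = $61.4447
Market $62.88 > fair $61.4447: forward overpriced → cash-and-carry (buy spot, short the forward).
At maturity, profit = |F_mkt − F*| = |62.88 − 61.4447| = $1.44 per barrel

$1.44 per barrel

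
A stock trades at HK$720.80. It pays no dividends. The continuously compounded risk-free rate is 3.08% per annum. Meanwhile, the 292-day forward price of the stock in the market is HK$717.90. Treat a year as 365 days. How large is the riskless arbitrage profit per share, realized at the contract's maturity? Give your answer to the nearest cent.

HK$20.88 per share

Fair forward: F* = S·e^(carry·T), with carry = r = 0.0308
F* = 720.80 · e^(0.0308 × 292/365) = 720.80 · e^0.024640 = 720.80 × 1.024946 = HK$738.7811
Market HK$717.90 < fair HK$738.7811: forward underpriced → reverse cash-and-carry (short spot, go long the forward).
At maturity, profit = |F_mkt − F*| = |717.90 − 738.7811| = HK$20.88 per share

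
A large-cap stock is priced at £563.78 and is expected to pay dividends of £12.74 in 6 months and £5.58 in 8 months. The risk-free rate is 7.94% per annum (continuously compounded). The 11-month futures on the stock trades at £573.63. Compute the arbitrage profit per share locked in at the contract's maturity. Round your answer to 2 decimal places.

£13.85 per share

PV(dividends) I = 12.74·e^(−0.0794·6/12) + 5.58·e^(−0.0794·8/12) = 17.5364
Fair futures F* = (S − I)·e^(rT) = (563.78 − 17.5364)·e^0.072783 = 546.2436 × 1.075497 = 587.4834
Market £573.63 < fair 587.4834: forward underpriced → reverse cash-and-carry (short the stock, invest proceeds at r, pay the dividends, go long the forward).
Profit at T = |F_mkt − F*| = |573.63 − 587.4834| = £13.85 per share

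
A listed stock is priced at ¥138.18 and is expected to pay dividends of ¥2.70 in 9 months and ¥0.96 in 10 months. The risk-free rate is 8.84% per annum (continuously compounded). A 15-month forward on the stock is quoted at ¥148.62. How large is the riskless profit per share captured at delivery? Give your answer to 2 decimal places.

¥1.89 per share

PV(dividends) I = 2.70·e^(−0.0884·9/12) + 0.96·e^(−0.0884·10/12) = 3.4186
Fair forward F* = (S − I)·e^(rT) = (138.18 − 3.4186)·e^0.110500 = 134.7614 × 1.116836 = 150.5064
Market ¥148.62 < fair 150.5064: forward underpriced → reverse cash-and-carry (short the stock, invest proceeds at r, pay the dividends, go long the forward).
Profit at T = |F_mkt − F*| = |148.62 − 150.5064| = ¥1.89 per share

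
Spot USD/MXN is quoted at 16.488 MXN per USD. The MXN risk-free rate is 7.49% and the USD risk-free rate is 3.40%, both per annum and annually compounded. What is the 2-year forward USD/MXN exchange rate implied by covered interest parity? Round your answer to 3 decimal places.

By covered interest parity, F = S · (1+r_MXN)^T / (1+r_USD)^T
= 16.488 × 1.155410 / 1.069156 = 16.488 × 1.080675
F = 17.818 MXN per USD

17.818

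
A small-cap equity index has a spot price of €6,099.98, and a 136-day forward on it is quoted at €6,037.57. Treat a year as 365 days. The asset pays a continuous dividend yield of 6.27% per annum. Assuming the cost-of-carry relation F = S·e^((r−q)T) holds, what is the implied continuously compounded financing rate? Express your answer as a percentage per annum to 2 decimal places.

3.51%

From F = S·e^((r−q)T): (r − q) = ln(F/S)/T
ln(6037.57/6099.98) = ln(0.989769) = -0.010284
(r − q) = -0.010284 / (136/365) = -0.027600
r = ln(F/S)/T + q = -0.027600 + 0.0627 = 0.035100
r = 3.51%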